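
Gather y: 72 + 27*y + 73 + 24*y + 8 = 51*y + 153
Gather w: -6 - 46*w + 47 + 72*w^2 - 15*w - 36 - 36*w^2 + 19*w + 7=36*w^2 - 42*w + 12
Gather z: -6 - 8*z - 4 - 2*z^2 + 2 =-2*z^2 - 8*z - 8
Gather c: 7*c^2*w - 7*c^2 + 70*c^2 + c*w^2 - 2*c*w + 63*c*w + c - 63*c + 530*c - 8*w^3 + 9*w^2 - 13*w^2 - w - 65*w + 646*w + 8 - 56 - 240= c^2*(7*w + 63) + c*(w^2 + 61*w + 468) - 8*w^3 - 4*w^2 + 580*w - 288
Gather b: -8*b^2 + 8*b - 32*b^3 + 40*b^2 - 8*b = -32*b^3 + 32*b^2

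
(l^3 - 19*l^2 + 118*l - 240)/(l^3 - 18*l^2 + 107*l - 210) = (l - 8)/(l - 7)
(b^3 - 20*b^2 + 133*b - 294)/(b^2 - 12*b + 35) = (b^2 - 13*b + 42)/(b - 5)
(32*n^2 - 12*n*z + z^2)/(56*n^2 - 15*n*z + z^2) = (-4*n + z)/(-7*n + z)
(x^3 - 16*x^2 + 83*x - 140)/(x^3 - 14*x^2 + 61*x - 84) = (x - 5)/(x - 3)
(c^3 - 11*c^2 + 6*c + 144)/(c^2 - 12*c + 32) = (c^2 - 3*c - 18)/(c - 4)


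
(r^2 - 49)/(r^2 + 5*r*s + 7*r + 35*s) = (r - 7)/(r + 5*s)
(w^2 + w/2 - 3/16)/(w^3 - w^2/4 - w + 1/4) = (w + 3/4)/(w^2 - 1)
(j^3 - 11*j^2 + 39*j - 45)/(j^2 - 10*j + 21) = (j^2 - 8*j + 15)/(j - 7)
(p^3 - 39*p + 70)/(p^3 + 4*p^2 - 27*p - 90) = (p^2 + 5*p - 14)/(p^2 + 9*p + 18)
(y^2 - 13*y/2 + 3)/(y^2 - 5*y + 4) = (y^2 - 13*y/2 + 3)/(y^2 - 5*y + 4)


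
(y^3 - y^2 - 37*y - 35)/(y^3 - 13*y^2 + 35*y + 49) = (y + 5)/(y - 7)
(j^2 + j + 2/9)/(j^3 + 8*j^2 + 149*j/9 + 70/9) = (3*j + 1)/(3*j^2 + 22*j + 35)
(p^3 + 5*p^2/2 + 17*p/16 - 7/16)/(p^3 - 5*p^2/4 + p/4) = (4*p^2 + 11*p + 7)/(4*p*(p - 1))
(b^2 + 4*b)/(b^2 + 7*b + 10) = b*(b + 4)/(b^2 + 7*b + 10)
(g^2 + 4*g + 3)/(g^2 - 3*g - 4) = (g + 3)/(g - 4)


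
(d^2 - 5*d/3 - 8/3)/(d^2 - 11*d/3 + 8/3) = (d + 1)/(d - 1)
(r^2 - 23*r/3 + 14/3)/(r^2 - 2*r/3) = (r - 7)/r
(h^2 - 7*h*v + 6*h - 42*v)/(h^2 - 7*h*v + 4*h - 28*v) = (h + 6)/(h + 4)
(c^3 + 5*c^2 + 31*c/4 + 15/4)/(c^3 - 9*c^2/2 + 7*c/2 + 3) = (4*c^3 + 20*c^2 + 31*c + 15)/(2*(2*c^3 - 9*c^2 + 7*c + 6))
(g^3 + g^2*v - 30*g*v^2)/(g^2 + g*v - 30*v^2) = g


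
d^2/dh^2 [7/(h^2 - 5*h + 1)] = 14*(-h^2 + 5*h + (2*h - 5)^2 - 1)/(h^2 - 5*h + 1)^3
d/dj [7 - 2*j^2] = -4*j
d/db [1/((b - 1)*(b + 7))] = 2*(-b - 3)/(b^4 + 12*b^3 + 22*b^2 - 84*b + 49)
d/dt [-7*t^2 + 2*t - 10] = 2 - 14*t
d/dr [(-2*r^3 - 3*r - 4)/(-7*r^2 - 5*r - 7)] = (14*r^4 + 20*r^3 + 21*r^2 - 56*r + 1)/(49*r^4 + 70*r^3 + 123*r^2 + 70*r + 49)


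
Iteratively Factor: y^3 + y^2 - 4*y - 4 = (y + 2)*(y^2 - y - 2) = (y + 1)*(y + 2)*(y - 2)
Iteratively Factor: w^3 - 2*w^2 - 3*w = (w - 3)*(w^2 + w) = (w - 3)*(w + 1)*(w)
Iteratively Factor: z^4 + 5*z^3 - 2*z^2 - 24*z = (z - 2)*(z^3 + 7*z^2 + 12*z) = (z - 2)*(z + 3)*(z^2 + 4*z) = (z - 2)*(z + 3)*(z + 4)*(z)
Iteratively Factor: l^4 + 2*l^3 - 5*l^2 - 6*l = (l + 1)*(l^3 + l^2 - 6*l) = l*(l + 1)*(l^2 + l - 6) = l*(l + 1)*(l + 3)*(l - 2)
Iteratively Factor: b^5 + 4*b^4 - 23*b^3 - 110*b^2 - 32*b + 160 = (b - 1)*(b^4 + 5*b^3 - 18*b^2 - 128*b - 160) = (b - 5)*(b - 1)*(b^3 + 10*b^2 + 32*b + 32) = (b - 5)*(b - 1)*(b + 4)*(b^2 + 6*b + 8) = (b - 5)*(b - 1)*(b + 2)*(b + 4)*(b + 4)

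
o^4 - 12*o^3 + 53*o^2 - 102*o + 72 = (o - 4)*(o - 3)^2*(o - 2)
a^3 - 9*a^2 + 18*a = a*(a - 6)*(a - 3)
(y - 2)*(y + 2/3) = y^2 - 4*y/3 - 4/3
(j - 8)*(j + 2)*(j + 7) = j^3 + j^2 - 58*j - 112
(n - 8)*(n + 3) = n^2 - 5*n - 24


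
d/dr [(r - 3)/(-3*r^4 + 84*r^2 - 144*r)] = (-r*(r^3 - 28*r + 48) + 4*(r - 3)*(r^3 - 14*r + 12))/(3*r^2*(r^3 - 28*r + 48)^2)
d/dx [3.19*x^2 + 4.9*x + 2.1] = 6.38*x + 4.9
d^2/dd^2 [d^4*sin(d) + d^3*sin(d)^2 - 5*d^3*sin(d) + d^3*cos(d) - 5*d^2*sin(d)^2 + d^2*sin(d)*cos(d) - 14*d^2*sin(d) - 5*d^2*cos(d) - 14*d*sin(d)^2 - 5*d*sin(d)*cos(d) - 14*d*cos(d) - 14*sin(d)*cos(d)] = -d^4*sin(d) + 5*d^3*sin(d) + 7*d^3*cos(d) + 2*d^3*cos(2*d) + 20*d^2*sin(d) + 4*d^2*sin(2*d) - 25*d^2*cos(d) - 10*d^2*cos(2*d) - 10*d*sin(d) - 10*d*sin(2*d) - 36*d*cos(d) - 27*d*cos(2*d) + 3*d + sin(2*d) - 10*cos(d) - 5*cos(2*d) - 5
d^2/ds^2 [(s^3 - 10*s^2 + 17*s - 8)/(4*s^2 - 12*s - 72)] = (7*s^3 - 201*s^2 + 981*s - 2187)/(s^6 - 9*s^5 - 27*s^4 + 297*s^3 + 486*s^2 - 2916*s - 5832)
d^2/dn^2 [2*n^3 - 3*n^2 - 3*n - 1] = 12*n - 6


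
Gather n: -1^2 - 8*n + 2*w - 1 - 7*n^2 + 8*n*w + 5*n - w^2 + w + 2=-7*n^2 + n*(8*w - 3) - w^2 + 3*w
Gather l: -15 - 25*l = -25*l - 15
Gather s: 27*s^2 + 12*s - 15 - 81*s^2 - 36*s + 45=-54*s^2 - 24*s + 30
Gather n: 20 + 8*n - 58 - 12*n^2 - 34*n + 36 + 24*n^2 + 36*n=12*n^2 + 10*n - 2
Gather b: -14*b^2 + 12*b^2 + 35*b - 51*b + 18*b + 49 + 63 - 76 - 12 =-2*b^2 + 2*b + 24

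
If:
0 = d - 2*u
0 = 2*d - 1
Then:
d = 1/2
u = 1/4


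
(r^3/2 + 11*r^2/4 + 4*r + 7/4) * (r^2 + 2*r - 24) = r^5/2 + 15*r^4/4 - 5*r^3/2 - 225*r^2/4 - 185*r/2 - 42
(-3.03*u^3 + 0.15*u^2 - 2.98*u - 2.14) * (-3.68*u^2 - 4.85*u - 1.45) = 11.1504*u^5 + 14.1435*u^4 + 14.6324*u^3 + 22.1107*u^2 + 14.7*u + 3.103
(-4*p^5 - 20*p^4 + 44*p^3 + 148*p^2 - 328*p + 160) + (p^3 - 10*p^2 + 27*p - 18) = -4*p^5 - 20*p^4 + 45*p^3 + 138*p^2 - 301*p + 142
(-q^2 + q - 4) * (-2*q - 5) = 2*q^3 + 3*q^2 + 3*q + 20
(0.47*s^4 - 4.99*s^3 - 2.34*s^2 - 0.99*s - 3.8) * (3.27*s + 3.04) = 1.5369*s^5 - 14.8885*s^4 - 22.8214*s^3 - 10.3509*s^2 - 15.4356*s - 11.552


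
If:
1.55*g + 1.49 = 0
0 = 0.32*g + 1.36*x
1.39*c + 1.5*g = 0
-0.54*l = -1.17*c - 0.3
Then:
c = 1.04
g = -0.96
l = 2.80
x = 0.23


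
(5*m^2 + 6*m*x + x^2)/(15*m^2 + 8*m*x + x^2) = (m + x)/(3*m + x)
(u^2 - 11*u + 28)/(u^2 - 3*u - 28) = (u - 4)/(u + 4)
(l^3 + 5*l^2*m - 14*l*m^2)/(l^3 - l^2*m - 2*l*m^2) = (l + 7*m)/(l + m)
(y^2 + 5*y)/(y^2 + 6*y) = (y + 5)/(y + 6)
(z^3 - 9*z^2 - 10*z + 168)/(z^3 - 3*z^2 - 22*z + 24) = (z - 7)/(z - 1)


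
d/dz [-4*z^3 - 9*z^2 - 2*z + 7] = -12*z^2 - 18*z - 2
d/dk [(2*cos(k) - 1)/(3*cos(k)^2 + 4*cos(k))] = 2*(-2*sin(k)^3/cos(k)^2 + sin(k) - 3*tan(k))/(3*cos(k) + 4)^2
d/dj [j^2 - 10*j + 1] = 2*j - 10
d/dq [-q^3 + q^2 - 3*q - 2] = -3*q^2 + 2*q - 3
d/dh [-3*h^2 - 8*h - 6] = -6*h - 8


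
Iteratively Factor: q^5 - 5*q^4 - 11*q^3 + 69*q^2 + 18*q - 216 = (q - 3)*(q^4 - 2*q^3 - 17*q^2 + 18*q + 72) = (q - 3)*(q + 3)*(q^3 - 5*q^2 - 2*q + 24) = (q - 3)*(q + 2)*(q + 3)*(q^2 - 7*q + 12) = (q - 3)^2*(q + 2)*(q + 3)*(q - 4)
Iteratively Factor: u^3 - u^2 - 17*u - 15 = (u - 5)*(u^2 + 4*u + 3) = (u - 5)*(u + 3)*(u + 1)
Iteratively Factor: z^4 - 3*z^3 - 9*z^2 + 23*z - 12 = (z - 1)*(z^3 - 2*z^2 - 11*z + 12) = (z - 4)*(z - 1)*(z^2 + 2*z - 3) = (z - 4)*(z - 1)*(z + 3)*(z - 1)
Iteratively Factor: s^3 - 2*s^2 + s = (s - 1)*(s^2 - s) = (s - 1)^2*(s)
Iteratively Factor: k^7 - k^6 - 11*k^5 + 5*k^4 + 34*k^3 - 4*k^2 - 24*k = (k + 2)*(k^6 - 3*k^5 - 5*k^4 + 15*k^3 + 4*k^2 - 12*k) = (k - 3)*(k + 2)*(k^5 - 5*k^3 + 4*k) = (k - 3)*(k - 2)*(k + 2)*(k^4 + 2*k^3 - k^2 - 2*k) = (k - 3)*(k - 2)*(k - 1)*(k + 2)*(k^3 + 3*k^2 + 2*k) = k*(k - 3)*(k - 2)*(k - 1)*(k + 2)*(k^2 + 3*k + 2) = k*(k - 3)*(k - 2)*(k - 1)*(k + 1)*(k + 2)*(k + 2)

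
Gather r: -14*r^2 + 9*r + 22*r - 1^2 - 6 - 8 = -14*r^2 + 31*r - 15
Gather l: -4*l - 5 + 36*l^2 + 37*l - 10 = 36*l^2 + 33*l - 15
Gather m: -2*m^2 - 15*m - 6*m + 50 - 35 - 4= -2*m^2 - 21*m + 11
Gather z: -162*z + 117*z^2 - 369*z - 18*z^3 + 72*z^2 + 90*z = -18*z^3 + 189*z^2 - 441*z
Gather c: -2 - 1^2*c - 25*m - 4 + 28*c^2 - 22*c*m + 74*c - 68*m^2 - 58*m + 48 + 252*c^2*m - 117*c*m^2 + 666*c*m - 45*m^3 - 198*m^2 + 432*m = c^2*(252*m + 28) + c*(-117*m^2 + 644*m + 73) - 45*m^3 - 266*m^2 + 349*m + 42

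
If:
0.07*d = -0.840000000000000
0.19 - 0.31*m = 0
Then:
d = -12.00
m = 0.61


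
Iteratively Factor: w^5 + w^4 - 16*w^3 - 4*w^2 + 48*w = (w)*(w^4 + w^3 - 16*w^2 - 4*w + 48) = w*(w - 3)*(w^3 + 4*w^2 - 4*w - 16) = w*(w - 3)*(w + 2)*(w^2 + 2*w - 8) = w*(w - 3)*(w - 2)*(w + 2)*(w + 4)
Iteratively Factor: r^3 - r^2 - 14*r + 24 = (r + 4)*(r^2 - 5*r + 6) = (r - 2)*(r + 4)*(r - 3)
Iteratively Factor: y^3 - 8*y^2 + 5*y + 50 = (y - 5)*(y^2 - 3*y - 10) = (y - 5)*(y + 2)*(y - 5)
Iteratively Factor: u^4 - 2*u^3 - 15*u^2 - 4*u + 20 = (u + 2)*(u^3 - 4*u^2 - 7*u + 10) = (u - 1)*(u + 2)*(u^2 - 3*u - 10) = (u - 1)*(u + 2)^2*(u - 5)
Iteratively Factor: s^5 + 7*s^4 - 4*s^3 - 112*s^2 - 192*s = (s)*(s^4 + 7*s^3 - 4*s^2 - 112*s - 192) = s*(s + 3)*(s^3 + 4*s^2 - 16*s - 64) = s*(s + 3)*(s + 4)*(s^2 - 16) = s*(s - 4)*(s + 3)*(s + 4)*(s + 4)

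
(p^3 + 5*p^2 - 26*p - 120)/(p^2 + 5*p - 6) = (p^2 - p - 20)/(p - 1)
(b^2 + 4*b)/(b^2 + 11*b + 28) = b/(b + 7)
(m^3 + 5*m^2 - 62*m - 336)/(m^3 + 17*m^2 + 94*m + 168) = (m - 8)/(m + 4)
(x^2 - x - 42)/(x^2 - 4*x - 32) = (-x^2 + x + 42)/(-x^2 + 4*x + 32)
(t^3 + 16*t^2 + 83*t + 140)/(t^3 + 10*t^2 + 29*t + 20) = (t + 7)/(t + 1)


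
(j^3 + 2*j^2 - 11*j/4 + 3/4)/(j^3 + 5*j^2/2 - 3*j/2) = (j - 1/2)/j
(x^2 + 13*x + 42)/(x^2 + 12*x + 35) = (x + 6)/(x + 5)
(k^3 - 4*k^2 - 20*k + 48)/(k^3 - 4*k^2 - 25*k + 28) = (k^2 - 8*k + 12)/(k^2 - 8*k + 7)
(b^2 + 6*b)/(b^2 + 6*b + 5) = b*(b + 6)/(b^2 + 6*b + 5)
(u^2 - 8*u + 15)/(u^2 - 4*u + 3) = (u - 5)/(u - 1)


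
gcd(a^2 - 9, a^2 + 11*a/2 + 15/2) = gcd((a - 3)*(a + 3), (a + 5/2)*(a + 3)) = a + 3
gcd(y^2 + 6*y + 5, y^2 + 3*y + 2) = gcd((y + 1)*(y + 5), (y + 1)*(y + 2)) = y + 1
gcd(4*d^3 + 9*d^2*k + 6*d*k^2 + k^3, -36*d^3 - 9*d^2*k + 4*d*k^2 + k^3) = 4*d + k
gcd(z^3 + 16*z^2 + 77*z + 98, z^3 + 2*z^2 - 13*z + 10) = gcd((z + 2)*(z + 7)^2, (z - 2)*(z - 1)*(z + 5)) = 1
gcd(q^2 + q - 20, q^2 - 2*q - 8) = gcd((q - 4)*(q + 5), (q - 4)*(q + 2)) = q - 4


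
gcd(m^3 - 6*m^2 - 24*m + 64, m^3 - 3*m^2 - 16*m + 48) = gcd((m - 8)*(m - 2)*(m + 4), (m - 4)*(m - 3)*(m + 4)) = m + 4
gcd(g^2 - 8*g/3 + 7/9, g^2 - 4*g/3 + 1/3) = g - 1/3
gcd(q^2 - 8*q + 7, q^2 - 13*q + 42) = q - 7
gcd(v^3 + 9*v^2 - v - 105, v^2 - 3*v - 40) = v + 5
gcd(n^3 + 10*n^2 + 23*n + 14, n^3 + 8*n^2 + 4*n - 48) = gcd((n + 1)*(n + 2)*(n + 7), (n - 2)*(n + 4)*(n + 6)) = 1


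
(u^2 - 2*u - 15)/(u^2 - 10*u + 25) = (u + 3)/(u - 5)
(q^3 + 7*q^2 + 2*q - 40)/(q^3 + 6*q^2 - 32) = (q + 5)/(q + 4)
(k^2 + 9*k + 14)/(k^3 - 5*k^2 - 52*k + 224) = (k + 2)/(k^2 - 12*k + 32)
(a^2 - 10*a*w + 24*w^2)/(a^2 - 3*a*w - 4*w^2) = (a - 6*w)/(a + w)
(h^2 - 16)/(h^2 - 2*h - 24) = (h - 4)/(h - 6)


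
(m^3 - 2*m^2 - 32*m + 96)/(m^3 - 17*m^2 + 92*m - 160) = (m^2 + 2*m - 24)/(m^2 - 13*m + 40)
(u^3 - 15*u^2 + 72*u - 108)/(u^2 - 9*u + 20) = (u^3 - 15*u^2 + 72*u - 108)/(u^2 - 9*u + 20)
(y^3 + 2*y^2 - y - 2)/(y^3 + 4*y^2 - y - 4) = (y + 2)/(y + 4)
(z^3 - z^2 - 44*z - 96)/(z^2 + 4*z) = z - 5 - 24/z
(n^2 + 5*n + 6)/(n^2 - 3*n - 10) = (n + 3)/(n - 5)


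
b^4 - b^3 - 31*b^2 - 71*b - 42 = (b - 7)*(b + 1)*(b + 2)*(b + 3)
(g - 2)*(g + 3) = g^2 + g - 6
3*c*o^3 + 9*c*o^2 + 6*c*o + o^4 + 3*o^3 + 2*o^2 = o*(3*c + o)*(o + 1)*(o + 2)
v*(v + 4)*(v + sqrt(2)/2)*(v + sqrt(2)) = v^4 + 3*sqrt(2)*v^3/2 + 4*v^3 + v^2 + 6*sqrt(2)*v^2 + 4*v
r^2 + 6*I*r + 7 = (r - I)*(r + 7*I)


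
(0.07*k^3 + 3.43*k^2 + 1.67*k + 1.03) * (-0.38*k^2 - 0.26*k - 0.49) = -0.0266*k^5 - 1.3216*k^4 - 1.5607*k^3 - 2.5063*k^2 - 1.0861*k - 0.5047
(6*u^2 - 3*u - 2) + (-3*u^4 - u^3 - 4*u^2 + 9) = -3*u^4 - u^3 + 2*u^2 - 3*u + 7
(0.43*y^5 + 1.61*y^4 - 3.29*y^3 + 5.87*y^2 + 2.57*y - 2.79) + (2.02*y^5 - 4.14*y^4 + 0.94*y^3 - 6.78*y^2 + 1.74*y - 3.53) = 2.45*y^5 - 2.53*y^4 - 2.35*y^3 - 0.91*y^2 + 4.31*y - 6.32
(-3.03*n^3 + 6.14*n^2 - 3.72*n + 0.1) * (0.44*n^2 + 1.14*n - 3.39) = -1.3332*n^5 - 0.752599999999999*n^4 + 15.6345*n^3 - 25.0114*n^2 + 12.7248*n - 0.339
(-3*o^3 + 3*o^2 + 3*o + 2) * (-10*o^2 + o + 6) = 30*o^5 - 33*o^4 - 45*o^3 + o^2 + 20*o + 12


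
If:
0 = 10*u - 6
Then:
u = 3/5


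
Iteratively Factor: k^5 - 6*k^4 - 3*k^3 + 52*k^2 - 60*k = (k + 3)*(k^4 - 9*k^3 + 24*k^2 - 20*k) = (k - 2)*(k + 3)*(k^3 - 7*k^2 + 10*k) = (k - 5)*(k - 2)*(k + 3)*(k^2 - 2*k) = k*(k - 5)*(k - 2)*(k + 3)*(k - 2)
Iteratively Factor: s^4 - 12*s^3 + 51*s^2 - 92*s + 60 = (s - 3)*(s^3 - 9*s^2 + 24*s - 20) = (s - 3)*(s - 2)*(s^2 - 7*s + 10) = (s - 3)*(s - 2)^2*(s - 5)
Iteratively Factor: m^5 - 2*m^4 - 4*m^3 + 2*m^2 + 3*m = (m)*(m^4 - 2*m^3 - 4*m^2 + 2*m + 3) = m*(m + 1)*(m^3 - 3*m^2 - m + 3) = m*(m + 1)^2*(m^2 - 4*m + 3) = m*(m - 1)*(m + 1)^2*(m - 3)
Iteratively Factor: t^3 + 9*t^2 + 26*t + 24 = (t + 2)*(t^2 + 7*t + 12) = (t + 2)*(t + 3)*(t + 4)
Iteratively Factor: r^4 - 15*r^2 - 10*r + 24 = (r + 3)*(r^3 - 3*r^2 - 6*r + 8) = (r - 4)*(r + 3)*(r^2 + r - 2) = (r - 4)*(r - 1)*(r + 3)*(r + 2)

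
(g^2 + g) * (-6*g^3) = -6*g^5 - 6*g^4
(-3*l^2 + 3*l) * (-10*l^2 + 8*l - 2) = 30*l^4 - 54*l^3 + 30*l^2 - 6*l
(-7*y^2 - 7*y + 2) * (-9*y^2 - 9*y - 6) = 63*y^4 + 126*y^3 + 87*y^2 + 24*y - 12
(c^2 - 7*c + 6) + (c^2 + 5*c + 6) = 2*c^2 - 2*c + 12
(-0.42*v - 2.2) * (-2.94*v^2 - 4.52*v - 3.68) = 1.2348*v^3 + 8.3664*v^2 + 11.4896*v + 8.096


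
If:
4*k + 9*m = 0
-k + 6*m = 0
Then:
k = 0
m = 0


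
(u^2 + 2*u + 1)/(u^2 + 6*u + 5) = (u + 1)/(u + 5)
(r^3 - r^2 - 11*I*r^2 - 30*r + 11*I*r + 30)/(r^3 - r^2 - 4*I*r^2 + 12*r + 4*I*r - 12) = (r - 5*I)/(r + 2*I)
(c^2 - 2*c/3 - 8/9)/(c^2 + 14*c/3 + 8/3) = (c - 4/3)/(c + 4)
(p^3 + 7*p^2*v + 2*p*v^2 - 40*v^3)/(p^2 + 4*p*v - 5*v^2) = (p^2 + 2*p*v - 8*v^2)/(p - v)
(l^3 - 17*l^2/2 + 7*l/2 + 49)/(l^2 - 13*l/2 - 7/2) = (2*l^2 - 3*l - 14)/(2*l + 1)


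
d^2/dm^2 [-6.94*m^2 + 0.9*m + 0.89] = -13.8800000000000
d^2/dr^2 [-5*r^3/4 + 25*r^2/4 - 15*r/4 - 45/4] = 25/2 - 15*r/2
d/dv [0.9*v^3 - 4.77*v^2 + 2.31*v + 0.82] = 2.7*v^2 - 9.54*v + 2.31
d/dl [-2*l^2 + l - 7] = 1 - 4*l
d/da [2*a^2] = 4*a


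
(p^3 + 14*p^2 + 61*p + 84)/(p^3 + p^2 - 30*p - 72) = (p + 7)/(p - 6)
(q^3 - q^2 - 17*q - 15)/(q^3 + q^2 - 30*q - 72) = (q^2 - 4*q - 5)/(q^2 - 2*q - 24)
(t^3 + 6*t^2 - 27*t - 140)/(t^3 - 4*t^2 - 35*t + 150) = (t^2 + 11*t + 28)/(t^2 + t - 30)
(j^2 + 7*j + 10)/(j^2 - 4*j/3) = 3*(j^2 + 7*j + 10)/(j*(3*j - 4))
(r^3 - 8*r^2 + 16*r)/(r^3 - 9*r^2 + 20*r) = (r - 4)/(r - 5)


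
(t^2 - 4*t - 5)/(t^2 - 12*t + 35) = (t + 1)/(t - 7)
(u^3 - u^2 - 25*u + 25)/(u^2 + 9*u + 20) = (u^2 - 6*u + 5)/(u + 4)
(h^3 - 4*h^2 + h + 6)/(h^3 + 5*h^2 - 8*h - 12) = (h - 3)/(h + 6)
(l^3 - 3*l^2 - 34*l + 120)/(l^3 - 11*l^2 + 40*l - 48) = (l^2 + l - 30)/(l^2 - 7*l + 12)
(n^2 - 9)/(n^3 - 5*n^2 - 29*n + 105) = (n + 3)/(n^2 - 2*n - 35)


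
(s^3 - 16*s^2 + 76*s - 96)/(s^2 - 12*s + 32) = (s^2 - 8*s + 12)/(s - 4)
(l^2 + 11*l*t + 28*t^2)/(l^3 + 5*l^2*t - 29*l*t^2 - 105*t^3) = (-l - 4*t)/(-l^2 + 2*l*t + 15*t^2)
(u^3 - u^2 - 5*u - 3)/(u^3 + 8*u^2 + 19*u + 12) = (u^2 - 2*u - 3)/(u^2 + 7*u + 12)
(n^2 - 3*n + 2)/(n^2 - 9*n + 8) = (n - 2)/(n - 8)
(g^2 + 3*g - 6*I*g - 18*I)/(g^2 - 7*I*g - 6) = (g + 3)/(g - I)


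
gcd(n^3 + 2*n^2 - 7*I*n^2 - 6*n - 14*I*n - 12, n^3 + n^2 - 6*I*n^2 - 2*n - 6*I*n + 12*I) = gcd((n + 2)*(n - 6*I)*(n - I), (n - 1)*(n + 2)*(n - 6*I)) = n^2 + n*(2 - 6*I) - 12*I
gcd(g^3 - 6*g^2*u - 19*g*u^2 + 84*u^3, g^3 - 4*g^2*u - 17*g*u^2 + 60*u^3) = -g^2 - g*u + 12*u^2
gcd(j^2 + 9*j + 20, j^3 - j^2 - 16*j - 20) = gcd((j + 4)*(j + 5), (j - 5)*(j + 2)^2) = 1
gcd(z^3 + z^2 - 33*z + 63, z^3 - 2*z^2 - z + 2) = 1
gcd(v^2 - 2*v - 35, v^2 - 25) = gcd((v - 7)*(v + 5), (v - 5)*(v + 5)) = v + 5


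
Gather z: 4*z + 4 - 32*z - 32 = -28*z - 28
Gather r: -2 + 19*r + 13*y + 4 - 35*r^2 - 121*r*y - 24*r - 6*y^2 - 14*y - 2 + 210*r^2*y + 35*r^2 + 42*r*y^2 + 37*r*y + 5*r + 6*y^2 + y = 210*r^2*y + r*(42*y^2 - 84*y)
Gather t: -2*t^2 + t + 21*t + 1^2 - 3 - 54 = -2*t^2 + 22*t - 56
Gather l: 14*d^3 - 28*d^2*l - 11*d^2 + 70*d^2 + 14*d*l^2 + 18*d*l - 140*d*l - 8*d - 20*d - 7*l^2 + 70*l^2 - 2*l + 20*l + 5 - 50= 14*d^3 + 59*d^2 - 28*d + l^2*(14*d + 63) + l*(-28*d^2 - 122*d + 18) - 45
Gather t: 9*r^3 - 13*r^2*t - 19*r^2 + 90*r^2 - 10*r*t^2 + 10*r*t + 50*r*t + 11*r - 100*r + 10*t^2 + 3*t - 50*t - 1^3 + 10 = 9*r^3 + 71*r^2 - 89*r + t^2*(10 - 10*r) + t*(-13*r^2 + 60*r - 47) + 9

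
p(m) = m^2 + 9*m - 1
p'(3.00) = 15.00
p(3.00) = 35.00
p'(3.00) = 15.00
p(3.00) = 35.00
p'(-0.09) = 8.82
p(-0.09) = -1.80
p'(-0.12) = 8.76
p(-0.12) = -2.07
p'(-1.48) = 6.04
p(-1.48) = -12.13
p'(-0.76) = 7.48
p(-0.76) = -7.26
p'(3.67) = 16.34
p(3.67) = 45.50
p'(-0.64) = 7.72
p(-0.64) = -6.35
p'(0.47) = 9.94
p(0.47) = 3.45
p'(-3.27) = 2.46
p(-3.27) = -19.74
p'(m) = 2*m + 9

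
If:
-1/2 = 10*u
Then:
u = -1/20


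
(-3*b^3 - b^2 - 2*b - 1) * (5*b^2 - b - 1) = -15*b^5 - 2*b^4 - 6*b^3 - 2*b^2 + 3*b + 1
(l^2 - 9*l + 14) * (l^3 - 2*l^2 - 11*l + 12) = l^5 - 11*l^4 + 21*l^3 + 83*l^2 - 262*l + 168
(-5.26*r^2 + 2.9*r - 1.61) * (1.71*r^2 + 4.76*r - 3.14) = -8.9946*r^4 - 20.0786*r^3 + 27.5673*r^2 - 16.7696*r + 5.0554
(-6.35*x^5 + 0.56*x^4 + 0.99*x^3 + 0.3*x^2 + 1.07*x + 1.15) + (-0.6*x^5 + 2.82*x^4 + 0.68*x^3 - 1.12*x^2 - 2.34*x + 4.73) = -6.95*x^5 + 3.38*x^4 + 1.67*x^3 - 0.82*x^2 - 1.27*x + 5.88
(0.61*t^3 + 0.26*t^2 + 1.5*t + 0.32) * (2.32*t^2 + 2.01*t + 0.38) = 1.4152*t^5 + 1.8293*t^4 + 4.2344*t^3 + 3.8562*t^2 + 1.2132*t + 0.1216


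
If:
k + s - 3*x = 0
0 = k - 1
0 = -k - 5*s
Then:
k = 1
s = -1/5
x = 4/15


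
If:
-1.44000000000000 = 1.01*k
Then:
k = -1.43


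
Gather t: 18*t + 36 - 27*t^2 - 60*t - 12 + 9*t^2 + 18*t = -18*t^2 - 24*t + 24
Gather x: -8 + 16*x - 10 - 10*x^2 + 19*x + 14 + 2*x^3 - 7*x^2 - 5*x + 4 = 2*x^3 - 17*x^2 + 30*x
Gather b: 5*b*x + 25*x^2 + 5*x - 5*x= 5*b*x + 25*x^2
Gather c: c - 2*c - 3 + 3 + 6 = 6 - c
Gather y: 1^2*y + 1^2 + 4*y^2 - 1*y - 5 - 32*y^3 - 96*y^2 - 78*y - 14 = -32*y^3 - 92*y^2 - 78*y - 18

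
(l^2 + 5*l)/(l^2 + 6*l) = (l + 5)/(l + 6)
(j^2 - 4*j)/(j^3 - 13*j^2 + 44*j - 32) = j/(j^2 - 9*j + 8)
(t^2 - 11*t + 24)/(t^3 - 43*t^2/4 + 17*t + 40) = 4*(t - 3)/(4*t^2 - 11*t - 20)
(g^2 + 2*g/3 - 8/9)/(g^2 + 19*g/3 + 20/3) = (g - 2/3)/(g + 5)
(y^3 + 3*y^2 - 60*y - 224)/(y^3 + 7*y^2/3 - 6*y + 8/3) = 3*(y^2 - y - 56)/(3*y^2 - 5*y + 2)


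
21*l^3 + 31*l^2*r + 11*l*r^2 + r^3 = (l + r)*(3*l + r)*(7*l + r)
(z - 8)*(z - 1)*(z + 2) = z^3 - 7*z^2 - 10*z + 16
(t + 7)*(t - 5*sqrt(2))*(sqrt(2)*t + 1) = sqrt(2)*t^3 - 9*t^2 + 7*sqrt(2)*t^2 - 63*t - 5*sqrt(2)*t - 35*sqrt(2)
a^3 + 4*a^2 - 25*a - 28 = (a - 4)*(a + 1)*(a + 7)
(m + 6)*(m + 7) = m^2 + 13*m + 42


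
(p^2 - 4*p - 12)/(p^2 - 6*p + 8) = (p^2 - 4*p - 12)/(p^2 - 6*p + 8)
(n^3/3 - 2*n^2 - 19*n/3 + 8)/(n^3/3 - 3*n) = (n^2 - 9*n + 8)/(n*(n - 3))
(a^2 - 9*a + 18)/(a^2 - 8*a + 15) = (a - 6)/(a - 5)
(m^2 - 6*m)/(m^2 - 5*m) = (m - 6)/(m - 5)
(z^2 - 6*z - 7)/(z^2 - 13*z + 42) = (z + 1)/(z - 6)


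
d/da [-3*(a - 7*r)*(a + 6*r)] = -6*a + 3*r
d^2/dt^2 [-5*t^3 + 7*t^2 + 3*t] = 14 - 30*t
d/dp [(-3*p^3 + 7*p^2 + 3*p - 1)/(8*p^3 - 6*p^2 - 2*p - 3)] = (-38*p^4 - 36*p^3 + 55*p^2 - 54*p - 11)/(64*p^6 - 96*p^5 + 4*p^4 - 24*p^3 + 40*p^2 + 12*p + 9)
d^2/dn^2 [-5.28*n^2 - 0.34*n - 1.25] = -10.5600000000000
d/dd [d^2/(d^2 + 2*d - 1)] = 2*d*(d - 1)/(d^4 + 4*d^3 + 2*d^2 - 4*d + 1)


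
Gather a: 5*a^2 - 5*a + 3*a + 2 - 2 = 5*a^2 - 2*a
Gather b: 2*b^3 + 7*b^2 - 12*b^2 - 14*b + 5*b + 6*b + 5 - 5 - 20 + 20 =2*b^3 - 5*b^2 - 3*b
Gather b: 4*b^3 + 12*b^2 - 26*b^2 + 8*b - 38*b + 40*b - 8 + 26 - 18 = 4*b^3 - 14*b^2 + 10*b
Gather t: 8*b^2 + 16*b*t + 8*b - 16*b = 8*b^2 + 16*b*t - 8*b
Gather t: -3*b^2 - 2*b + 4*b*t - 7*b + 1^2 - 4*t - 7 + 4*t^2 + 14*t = -3*b^2 - 9*b + 4*t^2 + t*(4*b + 10) - 6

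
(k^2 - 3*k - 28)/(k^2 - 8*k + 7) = (k + 4)/(k - 1)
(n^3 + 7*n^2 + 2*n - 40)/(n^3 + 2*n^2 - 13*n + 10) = (n + 4)/(n - 1)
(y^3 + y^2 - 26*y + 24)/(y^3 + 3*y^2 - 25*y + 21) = (y^2 + 2*y - 24)/(y^2 + 4*y - 21)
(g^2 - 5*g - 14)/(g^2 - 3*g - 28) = (g + 2)/(g + 4)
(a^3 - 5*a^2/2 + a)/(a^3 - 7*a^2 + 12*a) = (a^2 - 5*a/2 + 1)/(a^2 - 7*a + 12)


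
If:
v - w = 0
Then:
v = w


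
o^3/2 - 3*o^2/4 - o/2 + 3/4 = (o/2 + 1/2)*(o - 3/2)*(o - 1)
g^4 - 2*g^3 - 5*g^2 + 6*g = g*(g - 3)*(g - 1)*(g + 2)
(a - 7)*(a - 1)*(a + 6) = a^3 - 2*a^2 - 41*a + 42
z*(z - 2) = z^2 - 2*z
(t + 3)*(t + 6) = t^2 + 9*t + 18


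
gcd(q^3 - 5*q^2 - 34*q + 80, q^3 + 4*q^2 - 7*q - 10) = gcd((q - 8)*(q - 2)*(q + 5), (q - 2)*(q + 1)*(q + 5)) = q^2 + 3*q - 10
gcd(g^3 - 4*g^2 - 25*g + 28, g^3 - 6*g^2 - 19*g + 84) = g^2 - 3*g - 28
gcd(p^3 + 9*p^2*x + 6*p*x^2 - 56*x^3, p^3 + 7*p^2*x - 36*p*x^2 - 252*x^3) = p + 7*x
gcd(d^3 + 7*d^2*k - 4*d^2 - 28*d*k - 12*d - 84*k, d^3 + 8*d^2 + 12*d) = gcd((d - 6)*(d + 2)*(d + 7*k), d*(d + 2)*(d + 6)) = d + 2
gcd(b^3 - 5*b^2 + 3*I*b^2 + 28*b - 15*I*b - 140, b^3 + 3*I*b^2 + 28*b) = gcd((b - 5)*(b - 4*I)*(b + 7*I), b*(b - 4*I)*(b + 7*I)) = b^2 + 3*I*b + 28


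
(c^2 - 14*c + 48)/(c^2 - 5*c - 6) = (c - 8)/(c + 1)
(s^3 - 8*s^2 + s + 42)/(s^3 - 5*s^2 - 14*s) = (s - 3)/s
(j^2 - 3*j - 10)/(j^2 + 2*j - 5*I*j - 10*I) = (j - 5)/(j - 5*I)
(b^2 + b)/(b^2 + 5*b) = (b + 1)/(b + 5)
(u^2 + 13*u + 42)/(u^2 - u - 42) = (u + 7)/(u - 7)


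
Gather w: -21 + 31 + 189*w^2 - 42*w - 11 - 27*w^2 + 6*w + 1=162*w^2 - 36*w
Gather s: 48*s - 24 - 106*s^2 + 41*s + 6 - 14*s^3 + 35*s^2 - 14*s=-14*s^3 - 71*s^2 + 75*s - 18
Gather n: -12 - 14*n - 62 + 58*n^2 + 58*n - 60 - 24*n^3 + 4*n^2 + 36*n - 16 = -24*n^3 + 62*n^2 + 80*n - 150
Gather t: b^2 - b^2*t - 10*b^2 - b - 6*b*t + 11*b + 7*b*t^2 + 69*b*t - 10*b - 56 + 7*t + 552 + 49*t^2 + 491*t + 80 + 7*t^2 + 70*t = -9*b^2 + t^2*(7*b + 56) + t*(-b^2 + 63*b + 568) + 576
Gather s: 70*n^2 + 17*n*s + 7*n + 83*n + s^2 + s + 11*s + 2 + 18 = 70*n^2 + 90*n + s^2 + s*(17*n + 12) + 20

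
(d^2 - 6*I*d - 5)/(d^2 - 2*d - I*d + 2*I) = (d - 5*I)/(d - 2)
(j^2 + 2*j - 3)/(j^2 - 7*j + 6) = (j + 3)/(j - 6)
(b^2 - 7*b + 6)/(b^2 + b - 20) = (b^2 - 7*b + 6)/(b^2 + b - 20)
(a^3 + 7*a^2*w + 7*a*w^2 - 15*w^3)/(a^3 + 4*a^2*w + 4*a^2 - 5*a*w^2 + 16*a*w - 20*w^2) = (a + 3*w)/(a + 4)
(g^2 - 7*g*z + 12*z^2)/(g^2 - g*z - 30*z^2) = (-g^2 + 7*g*z - 12*z^2)/(-g^2 + g*z + 30*z^2)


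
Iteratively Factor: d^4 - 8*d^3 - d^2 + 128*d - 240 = (d - 3)*(d^3 - 5*d^2 - 16*d + 80) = (d - 3)*(d + 4)*(d^2 - 9*d + 20) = (d - 5)*(d - 3)*(d + 4)*(d - 4)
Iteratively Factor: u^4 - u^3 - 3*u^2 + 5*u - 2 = (u - 1)*(u^3 - 3*u + 2) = (u - 1)^2*(u^2 + u - 2) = (u - 1)^2*(u + 2)*(u - 1)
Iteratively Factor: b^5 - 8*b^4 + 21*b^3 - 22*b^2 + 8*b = (b - 1)*(b^4 - 7*b^3 + 14*b^2 - 8*b) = (b - 2)*(b - 1)*(b^3 - 5*b^2 + 4*b) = (b - 4)*(b - 2)*(b - 1)*(b^2 - b) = (b - 4)*(b - 2)*(b - 1)^2*(b)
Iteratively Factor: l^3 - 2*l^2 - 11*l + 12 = (l - 4)*(l^2 + 2*l - 3) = (l - 4)*(l + 3)*(l - 1)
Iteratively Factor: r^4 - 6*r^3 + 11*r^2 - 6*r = (r)*(r^3 - 6*r^2 + 11*r - 6) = r*(r - 3)*(r^2 - 3*r + 2) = r*(r - 3)*(r - 2)*(r - 1)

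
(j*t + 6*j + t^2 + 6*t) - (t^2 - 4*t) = j*t + 6*j + 10*t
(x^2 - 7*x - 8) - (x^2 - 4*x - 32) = 24 - 3*x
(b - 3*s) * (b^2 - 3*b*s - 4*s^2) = b^3 - 6*b^2*s + 5*b*s^2 + 12*s^3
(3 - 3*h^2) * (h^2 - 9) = -3*h^4 + 30*h^2 - 27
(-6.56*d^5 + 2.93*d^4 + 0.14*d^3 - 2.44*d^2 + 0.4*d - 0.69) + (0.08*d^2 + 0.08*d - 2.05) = -6.56*d^5 + 2.93*d^4 + 0.14*d^3 - 2.36*d^2 + 0.48*d - 2.74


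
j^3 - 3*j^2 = j^2*(j - 3)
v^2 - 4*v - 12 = (v - 6)*(v + 2)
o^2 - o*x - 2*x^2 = (o - 2*x)*(o + x)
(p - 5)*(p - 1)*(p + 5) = p^3 - p^2 - 25*p + 25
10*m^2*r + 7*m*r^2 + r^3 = r*(2*m + r)*(5*m + r)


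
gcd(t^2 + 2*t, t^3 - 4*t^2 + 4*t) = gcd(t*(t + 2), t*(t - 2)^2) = t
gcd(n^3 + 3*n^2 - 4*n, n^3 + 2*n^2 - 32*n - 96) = n + 4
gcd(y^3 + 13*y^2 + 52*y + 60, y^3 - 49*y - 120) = y + 5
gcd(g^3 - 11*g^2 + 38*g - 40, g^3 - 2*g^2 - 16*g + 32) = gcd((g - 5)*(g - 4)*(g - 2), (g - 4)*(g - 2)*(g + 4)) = g^2 - 6*g + 8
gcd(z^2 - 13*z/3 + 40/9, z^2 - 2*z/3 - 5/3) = z - 5/3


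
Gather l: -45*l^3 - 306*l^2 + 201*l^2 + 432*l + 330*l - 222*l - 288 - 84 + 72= -45*l^3 - 105*l^2 + 540*l - 300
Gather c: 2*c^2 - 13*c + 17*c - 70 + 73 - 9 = 2*c^2 + 4*c - 6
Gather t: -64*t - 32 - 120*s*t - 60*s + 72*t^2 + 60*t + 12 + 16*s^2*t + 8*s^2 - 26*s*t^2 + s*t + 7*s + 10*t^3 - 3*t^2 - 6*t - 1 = 8*s^2 - 53*s + 10*t^3 + t^2*(69 - 26*s) + t*(16*s^2 - 119*s - 10) - 21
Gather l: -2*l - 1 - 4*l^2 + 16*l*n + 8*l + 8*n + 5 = -4*l^2 + l*(16*n + 6) + 8*n + 4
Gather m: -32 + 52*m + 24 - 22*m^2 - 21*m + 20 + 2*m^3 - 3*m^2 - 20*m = 2*m^3 - 25*m^2 + 11*m + 12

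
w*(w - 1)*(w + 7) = w^3 + 6*w^2 - 7*w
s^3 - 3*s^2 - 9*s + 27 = (s - 3)^2*(s + 3)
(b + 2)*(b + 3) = b^2 + 5*b + 6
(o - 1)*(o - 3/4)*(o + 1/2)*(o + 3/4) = o^4 - o^3/2 - 17*o^2/16 + 9*o/32 + 9/32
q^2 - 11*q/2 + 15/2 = (q - 3)*(q - 5/2)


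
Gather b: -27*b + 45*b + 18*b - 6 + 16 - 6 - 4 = 36*b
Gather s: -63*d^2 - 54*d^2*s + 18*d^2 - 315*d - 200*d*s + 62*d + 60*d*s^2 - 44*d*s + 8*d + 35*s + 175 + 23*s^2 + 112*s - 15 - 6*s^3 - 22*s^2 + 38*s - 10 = -45*d^2 - 245*d - 6*s^3 + s^2*(60*d + 1) + s*(-54*d^2 - 244*d + 185) + 150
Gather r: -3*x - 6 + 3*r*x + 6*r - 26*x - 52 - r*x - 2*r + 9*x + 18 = r*(2*x + 4) - 20*x - 40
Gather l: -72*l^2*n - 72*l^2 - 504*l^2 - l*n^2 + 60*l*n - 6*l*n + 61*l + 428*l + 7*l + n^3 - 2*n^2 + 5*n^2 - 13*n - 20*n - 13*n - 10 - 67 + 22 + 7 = l^2*(-72*n - 576) + l*(-n^2 + 54*n + 496) + n^3 + 3*n^2 - 46*n - 48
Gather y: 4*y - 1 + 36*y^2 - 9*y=36*y^2 - 5*y - 1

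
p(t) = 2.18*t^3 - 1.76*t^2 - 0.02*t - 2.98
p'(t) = 6.54*t^2 - 3.52*t - 0.02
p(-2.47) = -46.52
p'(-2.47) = 48.57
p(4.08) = 115.70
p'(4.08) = 94.49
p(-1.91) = -24.55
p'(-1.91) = 30.56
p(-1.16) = -8.73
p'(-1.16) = 12.86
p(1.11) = -2.19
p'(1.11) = 4.13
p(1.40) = -0.48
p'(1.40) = 7.87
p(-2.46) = -46.04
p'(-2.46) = 48.22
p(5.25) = 263.86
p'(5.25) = 161.76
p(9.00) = 1443.50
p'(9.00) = 498.04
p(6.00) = 404.42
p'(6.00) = 214.30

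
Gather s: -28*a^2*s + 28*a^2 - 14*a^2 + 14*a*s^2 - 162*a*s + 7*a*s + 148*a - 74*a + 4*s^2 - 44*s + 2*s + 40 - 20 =14*a^2 + 74*a + s^2*(14*a + 4) + s*(-28*a^2 - 155*a - 42) + 20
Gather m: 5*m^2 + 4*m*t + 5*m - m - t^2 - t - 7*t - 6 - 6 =5*m^2 + m*(4*t + 4) - t^2 - 8*t - 12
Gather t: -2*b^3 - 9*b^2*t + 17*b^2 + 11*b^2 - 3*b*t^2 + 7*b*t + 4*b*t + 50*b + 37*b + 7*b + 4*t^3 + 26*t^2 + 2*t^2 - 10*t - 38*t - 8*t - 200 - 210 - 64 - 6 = -2*b^3 + 28*b^2 + 94*b + 4*t^3 + t^2*(28 - 3*b) + t*(-9*b^2 + 11*b - 56) - 480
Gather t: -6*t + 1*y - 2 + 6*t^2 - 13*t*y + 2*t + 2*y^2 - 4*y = 6*t^2 + t*(-13*y - 4) + 2*y^2 - 3*y - 2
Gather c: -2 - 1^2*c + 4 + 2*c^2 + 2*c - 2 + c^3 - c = c^3 + 2*c^2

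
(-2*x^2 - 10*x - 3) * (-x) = 2*x^3 + 10*x^2 + 3*x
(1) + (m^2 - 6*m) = m^2 - 6*m + 1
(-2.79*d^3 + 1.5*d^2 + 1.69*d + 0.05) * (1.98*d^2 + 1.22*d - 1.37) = -5.5242*d^5 - 0.4338*d^4 + 8.9985*d^3 + 0.1058*d^2 - 2.2543*d - 0.0685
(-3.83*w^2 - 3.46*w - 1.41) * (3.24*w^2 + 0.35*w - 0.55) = -12.4092*w^4 - 12.5509*w^3 - 3.6729*w^2 + 1.4095*w + 0.7755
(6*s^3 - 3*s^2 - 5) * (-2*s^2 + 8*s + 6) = -12*s^5 + 54*s^4 + 12*s^3 - 8*s^2 - 40*s - 30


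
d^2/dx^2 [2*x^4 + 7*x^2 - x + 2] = 24*x^2 + 14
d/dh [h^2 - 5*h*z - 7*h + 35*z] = 2*h - 5*z - 7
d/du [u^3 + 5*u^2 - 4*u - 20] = 3*u^2 + 10*u - 4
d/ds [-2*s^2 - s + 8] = -4*s - 1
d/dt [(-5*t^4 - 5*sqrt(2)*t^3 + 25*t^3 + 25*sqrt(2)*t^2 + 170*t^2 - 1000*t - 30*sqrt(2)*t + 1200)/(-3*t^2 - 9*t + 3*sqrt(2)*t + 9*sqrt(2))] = 10*(t^5 - sqrt(2)*t^4 + 2*t^4 - 17*t^3 + 2*sqrt(2)*t^3 - 155*t^2 + 29*sqrt(2)*t^2 + 102*sqrt(2)*t + 270*t - 420*sqrt(2) + 342)/(3*(t^4 - 2*sqrt(2)*t^3 + 6*t^3 - 12*sqrt(2)*t^2 + 11*t^2 - 18*sqrt(2)*t + 12*t + 18))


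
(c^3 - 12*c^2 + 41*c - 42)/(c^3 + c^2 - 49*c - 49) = (c^2 - 5*c + 6)/(c^2 + 8*c + 7)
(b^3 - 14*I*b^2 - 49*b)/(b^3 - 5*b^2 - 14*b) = (-b^2 + 14*I*b + 49)/(-b^2 + 5*b + 14)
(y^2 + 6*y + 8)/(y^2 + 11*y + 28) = (y + 2)/(y + 7)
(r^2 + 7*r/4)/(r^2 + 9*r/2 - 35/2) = r*(4*r + 7)/(2*(2*r^2 + 9*r - 35))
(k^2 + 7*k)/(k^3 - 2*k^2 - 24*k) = (k + 7)/(k^2 - 2*k - 24)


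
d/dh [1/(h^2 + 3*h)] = (-2*h - 3)/(h^2*(h + 3)^2)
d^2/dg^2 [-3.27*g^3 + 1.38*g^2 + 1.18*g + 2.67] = 2.76 - 19.62*g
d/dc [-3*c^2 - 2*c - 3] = -6*c - 2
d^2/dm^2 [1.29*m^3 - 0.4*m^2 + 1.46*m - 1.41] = 7.74*m - 0.8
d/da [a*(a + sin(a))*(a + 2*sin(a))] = 3*a^2*cos(a) + 3*a^2 + 6*a*sin(a) + 2*a*sin(2*a) + 2*sin(a)^2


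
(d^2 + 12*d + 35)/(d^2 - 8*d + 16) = (d^2 + 12*d + 35)/(d^2 - 8*d + 16)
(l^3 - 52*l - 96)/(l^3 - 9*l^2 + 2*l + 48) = (l + 6)/(l - 3)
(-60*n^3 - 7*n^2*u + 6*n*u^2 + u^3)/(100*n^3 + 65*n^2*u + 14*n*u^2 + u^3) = (-3*n + u)/(5*n + u)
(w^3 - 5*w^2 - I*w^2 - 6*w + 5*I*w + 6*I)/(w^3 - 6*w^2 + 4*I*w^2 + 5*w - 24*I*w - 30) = (w + 1)/(w + 5*I)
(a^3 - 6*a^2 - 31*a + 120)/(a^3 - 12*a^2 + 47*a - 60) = (a^2 - 3*a - 40)/(a^2 - 9*a + 20)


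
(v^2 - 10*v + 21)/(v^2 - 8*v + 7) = (v - 3)/(v - 1)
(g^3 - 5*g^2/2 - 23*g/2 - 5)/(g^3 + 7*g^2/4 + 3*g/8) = 4*(2*g^3 - 5*g^2 - 23*g - 10)/(g*(8*g^2 + 14*g + 3))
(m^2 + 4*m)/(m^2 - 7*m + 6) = m*(m + 4)/(m^2 - 7*m + 6)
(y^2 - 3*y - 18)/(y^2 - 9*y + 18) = (y + 3)/(y - 3)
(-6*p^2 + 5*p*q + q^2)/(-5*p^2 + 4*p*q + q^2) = (6*p + q)/(5*p + q)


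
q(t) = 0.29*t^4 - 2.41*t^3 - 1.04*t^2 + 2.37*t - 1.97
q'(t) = 1.16*t^3 - 7.23*t^2 - 2.08*t + 2.37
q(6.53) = -174.60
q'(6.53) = 3.49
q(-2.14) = 17.90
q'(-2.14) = -37.66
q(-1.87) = 9.27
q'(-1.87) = -26.61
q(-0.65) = -3.24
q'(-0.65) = 0.35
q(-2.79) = 53.23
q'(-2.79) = -73.30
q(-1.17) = -1.76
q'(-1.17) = -6.95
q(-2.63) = 42.32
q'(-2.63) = -63.27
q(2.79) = -38.22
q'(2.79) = -34.52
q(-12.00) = 9997.75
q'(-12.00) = -3018.27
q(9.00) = 80.92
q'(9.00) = 243.66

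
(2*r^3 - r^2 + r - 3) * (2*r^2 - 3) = 4*r^5 - 2*r^4 - 4*r^3 - 3*r^2 - 3*r + 9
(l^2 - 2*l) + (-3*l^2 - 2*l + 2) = -2*l^2 - 4*l + 2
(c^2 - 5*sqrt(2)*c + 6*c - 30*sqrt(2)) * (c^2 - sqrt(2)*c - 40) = c^4 - 6*sqrt(2)*c^3 + 6*c^3 - 36*sqrt(2)*c^2 - 30*c^2 - 180*c + 200*sqrt(2)*c + 1200*sqrt(2)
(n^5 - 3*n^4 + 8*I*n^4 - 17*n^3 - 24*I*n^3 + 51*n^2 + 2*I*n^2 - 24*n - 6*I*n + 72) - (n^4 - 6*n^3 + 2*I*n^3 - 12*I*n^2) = n^5 - 4*n^4 + 8*I*n^4 - 11*n^3 - 26*I*n^3 + 51*n^2 + 14*I*n^2 - 24*n - 6*I*n + 72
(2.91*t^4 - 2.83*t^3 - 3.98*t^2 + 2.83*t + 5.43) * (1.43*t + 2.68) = 4.1613*t^5 + 3.7519*t^4 - 13.2758*t^3 - 6.6195*t^2 + 15.3493*t + 14.5524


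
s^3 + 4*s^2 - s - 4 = (s - 1)*(s + 1)*(s + 4)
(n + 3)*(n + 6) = n^2 + 9*n + 18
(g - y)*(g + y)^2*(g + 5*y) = g^4 + 6*g^3*y + 4*g^2*y^2 - 6*g*y^3 - 5*y^4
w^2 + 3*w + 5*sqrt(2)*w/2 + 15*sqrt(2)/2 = (w + 3)*(w + 5*sqrt(2)/2)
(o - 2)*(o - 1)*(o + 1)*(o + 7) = o^4 + 5*o^3 - 15*o^2 - 5*o + 14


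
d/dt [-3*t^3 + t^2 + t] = -9*t^2 + 2*t + 1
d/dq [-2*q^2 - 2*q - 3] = -4*q - 2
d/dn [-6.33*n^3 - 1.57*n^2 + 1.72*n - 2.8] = -18.99*n^2 - 3.14*n + 1.72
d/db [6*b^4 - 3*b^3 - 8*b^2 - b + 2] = 24*b^3 - 9*b^2 - 16*b - 1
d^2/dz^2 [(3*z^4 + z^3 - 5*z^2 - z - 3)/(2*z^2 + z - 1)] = 6*(4*z^6 + 6*z^5 - 3*z^4 - 5*z^3 - 17*z^2 - 7*z - 5)/(8*z^6 + 12*z^5 - 6*z^4 - 11*z^3 + 3*z^2 + 3*z - 1)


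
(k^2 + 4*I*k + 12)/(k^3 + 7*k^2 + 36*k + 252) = (k - 2*I)/(k^2 + k*(7 - 6*I) - 42*I)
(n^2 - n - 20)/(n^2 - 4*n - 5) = (n + 4)/(n + 1)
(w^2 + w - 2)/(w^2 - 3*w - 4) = (-w^2 - w + 2)/(-w^2 + 3*w + 4)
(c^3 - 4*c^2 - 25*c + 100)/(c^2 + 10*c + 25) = (c^2 - 9*c + 20)/(c + 5)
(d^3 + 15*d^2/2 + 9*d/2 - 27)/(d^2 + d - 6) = (d^2 + 9*d/2 - 9)/(d - 2)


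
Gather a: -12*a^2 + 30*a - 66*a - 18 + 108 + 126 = -12*a^2 - 36*a + 216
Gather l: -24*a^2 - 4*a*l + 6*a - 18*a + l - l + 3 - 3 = -24*a^2 - 4*a*l - 12*a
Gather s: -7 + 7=0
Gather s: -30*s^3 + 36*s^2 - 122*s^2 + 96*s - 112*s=-30*s^3 - 86*s^2 - 16*s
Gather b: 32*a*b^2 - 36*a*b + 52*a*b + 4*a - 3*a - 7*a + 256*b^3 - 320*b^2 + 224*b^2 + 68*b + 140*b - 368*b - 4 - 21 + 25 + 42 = -6*a + 256*b^3 + b^2*(32*a - 96) + b*(16*a - 160) + 42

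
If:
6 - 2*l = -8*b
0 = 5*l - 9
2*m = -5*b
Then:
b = -3/10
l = 9/5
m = 3/4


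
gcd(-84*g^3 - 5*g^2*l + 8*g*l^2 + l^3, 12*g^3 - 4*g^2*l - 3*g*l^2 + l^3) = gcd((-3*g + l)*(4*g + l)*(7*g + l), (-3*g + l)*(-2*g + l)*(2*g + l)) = 3*g - l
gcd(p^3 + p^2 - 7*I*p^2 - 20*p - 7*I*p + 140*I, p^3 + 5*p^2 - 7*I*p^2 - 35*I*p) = p^2 + p*(5 - 7*I) - 35*I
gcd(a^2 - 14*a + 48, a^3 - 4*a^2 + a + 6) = 1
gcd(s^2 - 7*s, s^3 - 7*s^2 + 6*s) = s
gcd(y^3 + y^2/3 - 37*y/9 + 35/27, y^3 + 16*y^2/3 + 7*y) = y + 7/3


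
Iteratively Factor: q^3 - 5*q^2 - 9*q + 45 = (q + 3)*(q^2 - 8*q + 15) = (q - 3)*(q + 3)*(q - 5)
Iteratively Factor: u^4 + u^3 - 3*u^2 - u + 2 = (u + 1)*(u^3 - 3*u + 2) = (u - 1)*(u + 1)*(u^2 + u - 2) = (u - 1)*(u + 1)*(u + 2)*(u - 1)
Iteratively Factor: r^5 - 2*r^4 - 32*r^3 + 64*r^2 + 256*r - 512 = (r - 4)*(r^4 + 2*r^3 - 24*r^2 - 32*r + 128) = (r - 4)*(r + 4)*(r^3 - 2*r^2 - 16*r + 32) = (r - 4)*(r - 2)*(r + 4)*(r^2 - 16) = (r - 4)*(r - 2)*(r + 4)^2*(r - 4)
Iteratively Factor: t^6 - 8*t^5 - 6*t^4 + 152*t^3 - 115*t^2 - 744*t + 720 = (t + 3)*(t^5 - 11*t^4 + 27*t^3 + 71*t^2 - 328*t + 240) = (t - 4)*(t + 3)*(t^4 - 7*t^3 - t^2 + 67*t - 60) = (t - 4)*(t + 3)^2*(t^3 - 10*t^2 + 29*t - 20) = (t - 5)*(t - 4)*(t + 3)^2*(t^2 - 5*t + 4) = (t - 5)*(t - 4)*(t - 1)*(t + 3)^2*(t - 4)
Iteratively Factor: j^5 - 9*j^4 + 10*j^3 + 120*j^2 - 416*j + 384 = (j - 4)*(j^4 - 5*j^3 - 10*j^2 + 80*j - 96) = (j - 4)*(j - 2)*(j^3 - 3*j^2 - 16*j + 48) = (j - 4)*(j - 3)*(j - 2)*(j^2 - 16) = (j - 4)*(j - 3)*(j - 2)*(j + 4)*(j - 4)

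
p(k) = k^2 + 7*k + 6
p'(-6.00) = -5.00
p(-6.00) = 0.00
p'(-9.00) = -11.00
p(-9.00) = 24.00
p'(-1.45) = 4.10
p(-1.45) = -2.05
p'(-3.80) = -0.60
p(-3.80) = -6.16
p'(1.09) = 9.18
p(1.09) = 14.82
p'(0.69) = 8.38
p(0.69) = 11.31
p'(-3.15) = 0.70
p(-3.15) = -6.13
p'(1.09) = 9.18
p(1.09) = 14.82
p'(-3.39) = 0.22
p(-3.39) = -6.24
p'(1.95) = 10.90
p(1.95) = 23.45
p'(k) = 2*k + 7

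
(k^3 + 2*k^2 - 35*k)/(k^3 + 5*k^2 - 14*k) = (k - 5)/(k - 2)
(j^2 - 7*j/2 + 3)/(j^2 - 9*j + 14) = (j - 3/2)/(j - 7)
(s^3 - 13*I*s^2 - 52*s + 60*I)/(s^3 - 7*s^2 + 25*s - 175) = (s^2 - 8*I*s - 12)/(s^2 + s*(-7 + 5*I) - 35*I)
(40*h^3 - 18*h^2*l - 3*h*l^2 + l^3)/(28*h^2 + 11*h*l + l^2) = (10*h^2 - 7*h*l + l^2)/(7*h + l)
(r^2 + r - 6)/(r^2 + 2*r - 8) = (r + 3)/(r + 4)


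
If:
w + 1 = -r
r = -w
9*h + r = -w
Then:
No Solution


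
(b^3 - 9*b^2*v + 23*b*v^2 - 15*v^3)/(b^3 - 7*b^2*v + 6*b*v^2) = (-b^2 + 8*b*v - 15*v^2)/(b*(-b + 6*v))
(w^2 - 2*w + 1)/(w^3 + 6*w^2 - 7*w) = (w - 1)/(w*(w + 7))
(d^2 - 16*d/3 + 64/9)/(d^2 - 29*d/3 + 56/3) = (d - 8/3)/(d - 7)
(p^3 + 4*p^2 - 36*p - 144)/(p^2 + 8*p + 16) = (p^2 - 36)/(p + 4)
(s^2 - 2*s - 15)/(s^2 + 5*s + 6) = (s - 5)/(s + 2)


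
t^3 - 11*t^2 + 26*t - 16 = (t - 8)*(t - 2)*(t - 1)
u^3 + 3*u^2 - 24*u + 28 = (u - 2)^2*(u + 7)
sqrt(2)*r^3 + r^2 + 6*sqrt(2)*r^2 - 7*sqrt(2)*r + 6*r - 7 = (r - 1)*(r + 7)*(sqrt(2)*r + 1)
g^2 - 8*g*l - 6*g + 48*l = (g - 6)*(g - 8*l)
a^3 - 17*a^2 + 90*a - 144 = (a - 8)*(a - 6)*(a - 3)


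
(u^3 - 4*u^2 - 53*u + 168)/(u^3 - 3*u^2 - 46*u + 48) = (u^2 + 4*u - 21)/(u^2 + 5*u - 6)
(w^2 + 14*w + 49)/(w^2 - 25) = (w^2 + 14*w + 49)/(w^2 - 25)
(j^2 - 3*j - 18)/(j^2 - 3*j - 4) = (-j^2 + 3*j + 18)/(-j^2 + 3*j + 4)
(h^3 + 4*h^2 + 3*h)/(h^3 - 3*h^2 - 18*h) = (h + 1)/(h - 6)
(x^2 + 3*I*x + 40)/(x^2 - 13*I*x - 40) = (x + 8*I)/(x - 8*I)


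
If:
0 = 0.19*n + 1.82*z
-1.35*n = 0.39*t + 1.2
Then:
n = -9.57894736842105*z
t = 33.1578947368421*z - 3.07692307692308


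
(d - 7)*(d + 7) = d^2 - 49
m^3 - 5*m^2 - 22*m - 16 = (m - 8)*(m + 1)*(m + 2)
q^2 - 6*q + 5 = (q - 5)*(q - 1)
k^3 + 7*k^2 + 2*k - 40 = (k - 2)*(k + 4)*(k + 5)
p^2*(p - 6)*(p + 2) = p^4 - 4*p^3 - 12*p^2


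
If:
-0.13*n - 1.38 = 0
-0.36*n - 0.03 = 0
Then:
No Solution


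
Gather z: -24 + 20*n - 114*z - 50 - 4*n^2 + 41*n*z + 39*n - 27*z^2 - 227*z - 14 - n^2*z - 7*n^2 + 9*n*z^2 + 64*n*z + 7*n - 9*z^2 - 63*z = -11*n^2 + 66*n + z^2*(9*n - 36) + z*(-n^2 + 105*n - 404) - 88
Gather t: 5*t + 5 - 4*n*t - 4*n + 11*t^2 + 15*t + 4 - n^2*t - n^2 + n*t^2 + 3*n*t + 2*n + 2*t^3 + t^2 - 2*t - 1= -n^2 - 2*n + 2*t^3 + t^2*(n + 12) + t*(-n^2 - n + 18) + 8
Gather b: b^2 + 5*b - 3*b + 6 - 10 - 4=b^2 + 2*b - 8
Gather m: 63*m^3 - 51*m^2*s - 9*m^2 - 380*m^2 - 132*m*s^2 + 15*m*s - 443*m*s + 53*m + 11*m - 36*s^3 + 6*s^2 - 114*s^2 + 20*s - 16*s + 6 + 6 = 63*m^3 + m^2*(-51*s - 389) + m*(-132*s^2 - 428*s + 64) - 36*s^3 - 108*s^2 + 4*s + 12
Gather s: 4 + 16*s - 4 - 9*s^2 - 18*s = -9*s^2 - 2*s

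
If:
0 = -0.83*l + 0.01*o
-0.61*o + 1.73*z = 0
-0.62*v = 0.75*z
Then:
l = 0.0341694647442228*z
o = 2.83606557377049*z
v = -1.20967741935484*z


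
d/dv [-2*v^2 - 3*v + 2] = -4*v - 3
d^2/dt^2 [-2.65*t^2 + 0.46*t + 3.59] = -5.30000000000000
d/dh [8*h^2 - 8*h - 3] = 16*h - 8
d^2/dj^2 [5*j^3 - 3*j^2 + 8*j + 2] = 30*j - 6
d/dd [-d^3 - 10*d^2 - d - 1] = -3*d^2 - 20*d - 1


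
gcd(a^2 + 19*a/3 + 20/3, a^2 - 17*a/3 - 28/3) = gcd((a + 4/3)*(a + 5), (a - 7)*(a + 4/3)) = a + 4/3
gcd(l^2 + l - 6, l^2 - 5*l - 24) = l + 3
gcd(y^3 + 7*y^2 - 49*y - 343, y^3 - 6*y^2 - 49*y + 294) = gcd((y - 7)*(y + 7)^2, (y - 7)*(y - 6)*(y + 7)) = y^2 - 49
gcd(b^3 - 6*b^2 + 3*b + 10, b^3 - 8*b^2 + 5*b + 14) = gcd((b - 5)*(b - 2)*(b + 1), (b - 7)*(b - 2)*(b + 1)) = b^2 - b - 2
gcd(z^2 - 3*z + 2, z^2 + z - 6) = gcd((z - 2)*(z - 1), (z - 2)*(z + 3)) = z - 2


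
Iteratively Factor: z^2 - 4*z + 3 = (z - 3)*(z - 1)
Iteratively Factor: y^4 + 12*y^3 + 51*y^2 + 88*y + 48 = (y + 1)*(y^3 + 11*y^2 + 40*y + 48) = (y + 1)*(y + 4)*(y^2 + 7*y + 12) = (y + 1)*(y + 3)*(y + 4)*(y + 4)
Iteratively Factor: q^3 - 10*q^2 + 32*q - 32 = (q - 2)*(q^2 - 8*q + 16) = (q - 4)*(q - 2)*(q - 4)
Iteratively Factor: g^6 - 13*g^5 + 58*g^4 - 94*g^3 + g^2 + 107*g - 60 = (g - 3)*(g^5 - 10*g^4 + 28*g^3 - 10*g^2 - 29*g + 20) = (g - 3)*(g + 1)*(g^4 - 11*g^3 + 39*g^2 - 49*g + 20) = (g - 3)*(g - 1)*(g + 1)*(g^3 - 10*g^2 + 29*g - 20) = (g - 4)*(g - 3)*(g - 1)*(g + 1)*(g^2 - 6*g + 5) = (g - 5)*(g - 4)*(g - 3)*(g - 1)*(g + 1)*(g - 1)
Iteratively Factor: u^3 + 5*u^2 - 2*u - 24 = (u + 3)*(u^2 + 2*u - 8) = (u + 3)*(u + 4)*(u - 2)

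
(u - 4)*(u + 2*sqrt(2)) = u^2 - 4*u + 2*sqrt(2)*u - 8*sqrt(2)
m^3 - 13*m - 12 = (m - 4)*(m + 1)*(m + 3)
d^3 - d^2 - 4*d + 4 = (d - 2)*(d - 1)*(d + 2)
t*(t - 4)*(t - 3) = t^3 - 7*t^2 + 12*t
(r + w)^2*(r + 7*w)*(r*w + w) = r^4*w + 9*r^3*w^2 + r^3*w + 15*r^2*w^3 + 9*r^2*w^2 + 7*r*w^4 + 15*r*w^3 + 7*w^4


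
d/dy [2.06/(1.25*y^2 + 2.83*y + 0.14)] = (-5.15*y - 5.8298)/(1.25*y^2 + 2.83*y + 0.14)^2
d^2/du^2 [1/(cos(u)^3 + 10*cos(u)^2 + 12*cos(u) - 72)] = (-18*sin(u)^4 + 164*sin(u)^2 - 19*cos(u) - cos(3*u) - 50)/(2*(cos(u) - 2)^3*(cos(u) + 6)^4)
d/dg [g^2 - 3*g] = 2*g - 3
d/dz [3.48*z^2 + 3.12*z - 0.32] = 6.96*z + 3.12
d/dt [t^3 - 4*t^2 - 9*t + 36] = 3*t^2 - 8*t - 9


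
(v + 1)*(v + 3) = v^2 + 4*v + 3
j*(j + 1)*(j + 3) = j^3 + 4*j^2 + 3*j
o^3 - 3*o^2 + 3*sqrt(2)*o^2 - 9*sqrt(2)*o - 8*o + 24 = (o - 3)*(o - sqrt(2))*(o + 4*sqrt(2))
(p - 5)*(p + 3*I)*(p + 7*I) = p^3 - 5*p^2 + 10*I*p^2 - 21*p - 50*I*p + 105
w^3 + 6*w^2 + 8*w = w*(w + 2)*(w + 4)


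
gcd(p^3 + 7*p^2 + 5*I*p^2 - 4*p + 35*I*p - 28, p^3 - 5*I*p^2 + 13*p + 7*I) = p + I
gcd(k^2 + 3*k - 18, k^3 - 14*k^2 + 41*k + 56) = 1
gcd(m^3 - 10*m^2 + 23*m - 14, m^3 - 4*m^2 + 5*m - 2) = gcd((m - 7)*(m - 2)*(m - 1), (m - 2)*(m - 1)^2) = m^2 - 3*m + 2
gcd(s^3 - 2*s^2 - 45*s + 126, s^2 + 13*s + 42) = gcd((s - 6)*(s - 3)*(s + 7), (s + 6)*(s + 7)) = s + 7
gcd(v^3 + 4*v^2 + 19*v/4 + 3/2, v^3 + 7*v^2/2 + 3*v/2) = v + 1/2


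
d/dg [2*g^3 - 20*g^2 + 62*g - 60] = 6*g^2 - 40*g + 62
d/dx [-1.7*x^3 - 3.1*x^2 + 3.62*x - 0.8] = -5.1*x^2 - 6.2*x + 3.62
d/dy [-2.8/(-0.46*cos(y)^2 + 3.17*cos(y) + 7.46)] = (2.576*cos(y) - 8.876)*sin(y)/(-0.46*cos(y)^2 + 3.17*cos(y) + 7.46)^2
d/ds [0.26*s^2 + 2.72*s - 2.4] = 0.52*s + 2.72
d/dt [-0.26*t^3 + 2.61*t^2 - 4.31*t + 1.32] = -0.78*t^2 + 5.22*t - 4.31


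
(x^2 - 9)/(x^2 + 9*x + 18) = (x - 3)/(x + 6)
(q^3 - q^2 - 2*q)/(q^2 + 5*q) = (q^2 - q - 2)/(q + 5)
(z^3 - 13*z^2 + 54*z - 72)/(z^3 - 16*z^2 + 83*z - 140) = (z^2 - 9*z + 18)/(z^2 - 12*z + 35)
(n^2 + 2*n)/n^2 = (n + 2)/n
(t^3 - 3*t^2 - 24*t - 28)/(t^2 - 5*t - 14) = t + 2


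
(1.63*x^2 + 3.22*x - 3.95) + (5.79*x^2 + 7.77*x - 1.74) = 7.42*x^2 + 10.99*x - 5.69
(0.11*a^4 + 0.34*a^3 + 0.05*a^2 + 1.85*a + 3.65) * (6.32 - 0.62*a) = -0.0682*a^5 + 0.4844*a^4 + 2.1178*a^3 - 0.831*a^2 + 9.429*a + 23.068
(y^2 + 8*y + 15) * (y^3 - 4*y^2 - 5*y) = y^5 + 4*y^4 - 22*y^3 - 100*y^2 - 75*y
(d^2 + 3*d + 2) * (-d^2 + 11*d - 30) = -d^4 + 8*d^3 + d^2 - 68*d - 60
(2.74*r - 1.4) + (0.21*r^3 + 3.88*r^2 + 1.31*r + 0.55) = 0.21*r^3 + 3.88*r^2 + 4.05*r - 0.85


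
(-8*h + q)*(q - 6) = -8*h*q + 48*h + q^2 - 6*q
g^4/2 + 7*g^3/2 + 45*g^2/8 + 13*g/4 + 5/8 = (g/2 + 1/2)*(g + 1/2)^2*(g + 5)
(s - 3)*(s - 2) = s^2 - 5*s + 6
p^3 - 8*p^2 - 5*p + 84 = (p - 7)*(p - 4)*(p + 3)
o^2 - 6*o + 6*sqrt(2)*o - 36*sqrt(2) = (o - 6)*(o + 6*sqrt(2))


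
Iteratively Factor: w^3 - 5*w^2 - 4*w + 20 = (w + 2)*(w^2 - 7*w + 10) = (w - 2)*(w + 2)*(w - 5)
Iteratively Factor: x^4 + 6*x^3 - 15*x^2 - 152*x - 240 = (x + 4)*(x^3 + 2*x^2 - 23*x - 60) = (x - 5)*(x + 4)*(x^2 + 7*x + 12) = (x - 5)*(x + 4)^2*(x + 3)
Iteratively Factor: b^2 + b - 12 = (b + 4)*(b - 3)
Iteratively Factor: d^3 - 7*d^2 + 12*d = (d)*(d^2 - 7*d + 12) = d*(d - 3)*(d - 4)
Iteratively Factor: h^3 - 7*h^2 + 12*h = (h)*(h^2 - 7*h + 12) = h*(h - 3)*(h - 4)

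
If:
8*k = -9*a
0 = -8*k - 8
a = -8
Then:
No Solution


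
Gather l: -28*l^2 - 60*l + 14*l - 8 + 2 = -28*l^2 - 46*l - 6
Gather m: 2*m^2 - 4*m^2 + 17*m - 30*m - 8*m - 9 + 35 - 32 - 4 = -2*m^2 - 21*m - 10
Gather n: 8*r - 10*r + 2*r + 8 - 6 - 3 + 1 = 0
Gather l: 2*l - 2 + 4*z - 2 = 2*l + 4*z - 4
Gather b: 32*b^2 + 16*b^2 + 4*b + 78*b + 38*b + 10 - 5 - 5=48*b^2 + 120*b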